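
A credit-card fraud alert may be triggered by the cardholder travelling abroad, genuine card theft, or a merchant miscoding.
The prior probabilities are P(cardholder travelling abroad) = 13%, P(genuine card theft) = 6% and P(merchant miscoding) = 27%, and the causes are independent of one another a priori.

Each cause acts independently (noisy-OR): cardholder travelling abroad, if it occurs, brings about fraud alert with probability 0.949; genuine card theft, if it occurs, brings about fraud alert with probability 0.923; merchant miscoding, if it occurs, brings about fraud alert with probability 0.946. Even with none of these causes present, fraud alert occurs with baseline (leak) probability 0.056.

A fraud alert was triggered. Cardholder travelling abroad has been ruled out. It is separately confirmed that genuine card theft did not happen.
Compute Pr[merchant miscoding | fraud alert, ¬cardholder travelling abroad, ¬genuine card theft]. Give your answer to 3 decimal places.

Pr[merchant miscoding | fraud alert, ¬cardholder travelling abroad, ¬genuine card theft] ≈ 0.862

Under noisy-OR, P(fraud alert | causes) = 1 − (1−0.056)·∏(1−qᵢ) over the active causes.
Sum P(fraud alert|·) weighted by the priors over both values of merchant miscoding:
  P(fraud alert | ¬cardholder travelling abroad, ¬genuine card theft) = 0.056×0.73 + 0.949024×0.27
        = 0.040880 + 0.256236 = 0.297116
Configurations with merchant miscoding contribute 0.256236, so
  P(merchant miscoding | fraud alert, ¬cardholder travelling abroad, ¬genuine card theft) = 0.256236 / 0.297116 ≈ 0.862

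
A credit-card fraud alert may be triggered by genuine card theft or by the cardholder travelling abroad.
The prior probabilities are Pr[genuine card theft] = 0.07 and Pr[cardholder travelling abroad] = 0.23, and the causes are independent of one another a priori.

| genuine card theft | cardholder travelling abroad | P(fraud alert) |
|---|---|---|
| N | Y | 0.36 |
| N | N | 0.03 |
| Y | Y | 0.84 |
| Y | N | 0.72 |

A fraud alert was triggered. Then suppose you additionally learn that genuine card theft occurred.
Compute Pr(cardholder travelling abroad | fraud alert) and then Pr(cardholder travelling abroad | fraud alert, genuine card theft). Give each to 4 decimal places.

Enumerate the 4 (genuine card theft, cardholder travelling abroad) configurations and weight by the priors:
  P(fraud alert) = 0.03·0.93·0.77 + 0.36·0.93·0.23 + 0.72·0.07·0.77 + 0.84·0.07·0.23
        = 0.021483 + 0.077004 + 0.038808 + 0.013524 = 0.150819
Configurations with cardholder travelling abroad contribute 0.090528, so
  P(cardholder travelling abroad | fraud alert) = 0.090528 / 0.150819 ≈ 0.6002

Now condition on the additional information:
P(fraud alert | genuine card theft) = 0.72·0.77 + 0.84·0.23 = 0.554400 + 0.193200 = 0.747600
Of this, 0.193200 comes from 0.84·0.23 (the cardholder travelling abroad=true cases).
P(cardholder travelling abroad | fraud alert, genuine card theft) = 0.193200 / 0.747600 ≈ 0.2584
The drop from 0.6002 to 0.2584 is the explaining-away (discounting) effect.

Pr(cardholder travelling abroad | fraud alert) ≈ 0.6002; Pr(cardholder travelling abroad | fraud alert, genuine card theft) ≈ 0.2584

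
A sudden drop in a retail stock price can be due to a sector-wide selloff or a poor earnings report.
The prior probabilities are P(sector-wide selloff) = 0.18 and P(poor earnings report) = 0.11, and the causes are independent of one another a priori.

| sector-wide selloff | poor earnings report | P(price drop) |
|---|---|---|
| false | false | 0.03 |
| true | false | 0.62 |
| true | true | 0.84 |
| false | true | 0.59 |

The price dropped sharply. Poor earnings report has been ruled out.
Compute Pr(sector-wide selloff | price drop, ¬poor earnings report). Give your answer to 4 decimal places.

For the numerator, keep only sector-wide selloff=true terms: 0.62*0.18 = 0.111600
Denominator P(price drop | ¬poor earnings report): 0.03*0.82 + 0.62*0.18 = 0.136200
Posterior = 0.111600 / 0.136200 ≈ 0.8194

Pr(sector-wide selloff | price drop, ¬poor earnings report) ≈ 0.8194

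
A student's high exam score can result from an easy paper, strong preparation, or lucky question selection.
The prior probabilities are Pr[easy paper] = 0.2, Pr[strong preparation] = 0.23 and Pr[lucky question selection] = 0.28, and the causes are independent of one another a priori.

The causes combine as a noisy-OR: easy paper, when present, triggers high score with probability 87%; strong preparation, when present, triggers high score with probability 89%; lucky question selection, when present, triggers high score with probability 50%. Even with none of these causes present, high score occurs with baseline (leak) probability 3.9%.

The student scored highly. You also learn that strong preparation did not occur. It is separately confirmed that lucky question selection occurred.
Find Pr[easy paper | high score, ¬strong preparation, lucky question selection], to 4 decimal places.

Under noisy-OR, P(high score | causes) = 1 − (1−0.039)·∏(1−qᵢ) over the active causes.
Numerator (weight on configurations with easy paper): 0.937535·0.2 = 0.187507
The normalizing constant is 0.5195·0.8 + 0.937535·0.2 = 0.603107
P(easy paper | high score, ¬strong preparation, lucky question selection) = 0.187507/0.603107 ≈ 0.3109

Pr[easy paper | high score, ¬strong preparation, lucky question selection] ≈ 0.3109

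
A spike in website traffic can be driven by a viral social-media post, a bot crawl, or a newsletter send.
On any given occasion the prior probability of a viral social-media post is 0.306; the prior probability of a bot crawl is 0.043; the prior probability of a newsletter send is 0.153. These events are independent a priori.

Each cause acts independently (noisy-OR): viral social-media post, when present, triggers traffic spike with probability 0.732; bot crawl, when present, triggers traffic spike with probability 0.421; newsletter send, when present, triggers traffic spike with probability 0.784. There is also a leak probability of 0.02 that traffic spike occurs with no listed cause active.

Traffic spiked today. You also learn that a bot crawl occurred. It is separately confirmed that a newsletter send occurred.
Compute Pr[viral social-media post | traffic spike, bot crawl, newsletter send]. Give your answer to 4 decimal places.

Under noisy-OR, P(traffic spike | causes) = 1 − (1−0.02)·∏(1−qᵢ) over the active causes.
Weight on viral social-media post=true, given the evidence: 0.967153*0.306 = 0.295949
The normalizing constant is 0.877437*0.694 + 0.967153*0.306 = 0.904890
Posterior = 0.295949 / 0.904890 ≈ 0.3271

Pr[viral social-media post | traffic spike, bot crawl, newsletter send] ≈ 0.3271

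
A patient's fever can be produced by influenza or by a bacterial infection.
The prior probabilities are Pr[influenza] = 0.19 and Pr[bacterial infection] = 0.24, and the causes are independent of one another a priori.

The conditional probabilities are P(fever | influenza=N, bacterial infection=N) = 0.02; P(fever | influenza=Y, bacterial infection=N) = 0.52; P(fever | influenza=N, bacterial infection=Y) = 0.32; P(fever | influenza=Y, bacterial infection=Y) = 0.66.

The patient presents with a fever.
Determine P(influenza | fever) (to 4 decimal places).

By total probability over the 4 (influenza, bacterial infection) configurations:
  P(fever) = 0.02·0.81·0.76 + 0.32·0.81·0.24 + 0.52·0.19·0.76 + 0.66·0.19·0.24
        = 0.012312 + 0.062208 + 0.075088 + 0.030096 = 0.179704
The terms with influenza present sum to 0.105184, so
  P(influenza | fever) = 0.105184 / 0.179704 ≈ 0.5853

P(influenza | fever) ≈ 0.5853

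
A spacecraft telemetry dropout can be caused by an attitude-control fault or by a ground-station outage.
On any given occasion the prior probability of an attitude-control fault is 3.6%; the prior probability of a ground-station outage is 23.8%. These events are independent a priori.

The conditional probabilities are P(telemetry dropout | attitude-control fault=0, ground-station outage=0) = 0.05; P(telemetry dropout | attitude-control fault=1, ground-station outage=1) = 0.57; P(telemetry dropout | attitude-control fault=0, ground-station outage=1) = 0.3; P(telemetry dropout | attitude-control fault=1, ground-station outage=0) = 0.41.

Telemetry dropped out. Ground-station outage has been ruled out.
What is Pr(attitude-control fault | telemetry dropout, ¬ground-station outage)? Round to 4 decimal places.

Pr(attitude-control fault | telemetry dropout, ¬ground-station outage) ≈ 0.2344

By total probability over both values of attitude-control fault:
  P(telemetry dropout | ¬ground-station outage) = 0.05·0.964 + 0.41·0.036
        = 0.048200 + 0.014760 = 0.062960
Configurations with attitude-control fault contribute 0.014760, so
  P(attitude-control fault | telemetry dropout, ¬ground-station outage) = 0.014760 / 0.062960 ≈ 0.2344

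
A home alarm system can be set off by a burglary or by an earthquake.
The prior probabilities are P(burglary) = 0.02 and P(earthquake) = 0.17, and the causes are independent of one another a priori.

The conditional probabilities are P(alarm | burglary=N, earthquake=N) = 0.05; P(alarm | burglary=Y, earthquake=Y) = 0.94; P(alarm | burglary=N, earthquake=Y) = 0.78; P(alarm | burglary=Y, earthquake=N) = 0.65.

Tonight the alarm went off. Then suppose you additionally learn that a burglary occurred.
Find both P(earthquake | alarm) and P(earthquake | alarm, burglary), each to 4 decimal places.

P(earthquake | alarm) ≈ 0.7212; P(earthquake | alarm, burglary) ≈ 0.2285

P(alarm) = 0.05*0.98*0.83 + 0.78*0.98*0.17 + 0.65*0.02*0.83 + 0.94*0.02*0.17 = 0.040670 + 0.129948 + 0.010790 + 0.003196 = 0.184604
The earthquake-present share is 0.129948 + 0.003196 = 0.133144.
Hence the posterior is 0.133144/0.184604 ≈ 0.7212.

With the extra evidence:
For the numerator, keep only earthquake=true terms: 0.94*0.17 = 0.159800
Denominator P(alarm | burglary): 0.65*0.83 + 0.94*0.17 = 0.699300
Posterior = 0.159800 / 0.699300 ≈ 0.2285
— burglary explains away the evidence for earthquake.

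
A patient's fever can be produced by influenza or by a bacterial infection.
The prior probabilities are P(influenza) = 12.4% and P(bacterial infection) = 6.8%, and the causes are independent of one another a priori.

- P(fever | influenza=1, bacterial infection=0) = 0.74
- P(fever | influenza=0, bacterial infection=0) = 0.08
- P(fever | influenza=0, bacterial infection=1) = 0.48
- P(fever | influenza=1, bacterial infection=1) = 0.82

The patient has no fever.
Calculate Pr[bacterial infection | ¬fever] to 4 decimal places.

P(¬fever) = 0.92·0.876·0.932 + 0.52·0.876·0.068 + 0.26·0.124·0.932 + 0.18·0.124·0.068 = 0.751117 + 0.030975 + 0.030048 + 0.001518 = 0.813658
Restricting to configurations with bacterial infection present: 0.030975 + 0.001518 = 0.032493.
P(bacterial infection | ¬fever) = 0.032493 / 0.813658 ≈ 0.0399

Pr[bacterial infection | ¬fever] ≈ 0.0399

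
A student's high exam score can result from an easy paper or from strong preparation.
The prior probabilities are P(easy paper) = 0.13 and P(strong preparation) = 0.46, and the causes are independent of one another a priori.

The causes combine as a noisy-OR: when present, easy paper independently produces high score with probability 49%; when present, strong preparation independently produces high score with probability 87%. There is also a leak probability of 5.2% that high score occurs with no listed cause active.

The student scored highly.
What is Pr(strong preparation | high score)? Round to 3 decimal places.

Pr(strong preparation | high score) ≈ 0.870

Under noisy-OR, P(high score | causes) = 1 − (1−0.052)·∏(1−qᵢ) over the active causes.
Enumerate the 4 (easy paper, strong preparation) configurations and weight by the priors:
  P(high score) = 0.052·0.87·0.54 + 0.87676·0.87·0.46 + 0.51652·0.13·0.54 + 0.937148·0.13·0.46
        = 0.024430 + 0.350879 + 0.036260 + 0.056041 = 0.467610
Keeping only the strong preparation-present terms gives 0.406920, so
  P(strong preparation | high score) = 0.406920 / 0.467610 ≈ 0.870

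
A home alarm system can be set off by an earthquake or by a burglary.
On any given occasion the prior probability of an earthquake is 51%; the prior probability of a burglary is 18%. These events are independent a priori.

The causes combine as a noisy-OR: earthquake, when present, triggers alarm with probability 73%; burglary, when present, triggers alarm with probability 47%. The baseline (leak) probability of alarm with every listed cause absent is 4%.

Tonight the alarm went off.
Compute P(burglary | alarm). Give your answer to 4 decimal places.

P(burglary | alarm) ≈ 0.2732

Under noisy-OR, P(alarm | causes) = 1 − (1−0.04)·∏(1−qᵢ) over the active causes.
Sum P(alarm|·) weighted by the priors over the 4 (earthquake, burglary) configurations:
  P(alarm) = 0.04×0.49×0.82 + 0.4912×0.49×0.18 + 0.7408×0.51×0.82 + 0.862624×0.51×0.18
        = 0.016072 + 0.043324 + 0.309803 + 0.079189 = 0.448388
Configurations with burglary contribute 0.122513, so
  P(burglary | alarm) = 0.122513 / 0.448388 ≈ 0.2732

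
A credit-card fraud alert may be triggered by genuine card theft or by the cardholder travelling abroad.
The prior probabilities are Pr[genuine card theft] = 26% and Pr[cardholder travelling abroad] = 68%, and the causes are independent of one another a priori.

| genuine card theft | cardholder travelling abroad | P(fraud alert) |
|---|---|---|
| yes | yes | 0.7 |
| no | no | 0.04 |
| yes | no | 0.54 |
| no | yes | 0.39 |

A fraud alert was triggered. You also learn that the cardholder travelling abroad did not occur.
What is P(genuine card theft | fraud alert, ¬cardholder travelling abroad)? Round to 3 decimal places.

P(genuine card theft | fraud alert, ¬cardholder travelling abroad) ≈ 0.826

P(fraud alert | ¬cardholder travelling abroad) = 0.04·0.74 + 0.54·0.26 = 0.029600 + 0.140400 = 0.170000
Restricting to configurations with genuine card theft present: 0.54·0.26 = 0.140400.
Hence the posterior is 0.140400/0.170000 ≈ 0.826.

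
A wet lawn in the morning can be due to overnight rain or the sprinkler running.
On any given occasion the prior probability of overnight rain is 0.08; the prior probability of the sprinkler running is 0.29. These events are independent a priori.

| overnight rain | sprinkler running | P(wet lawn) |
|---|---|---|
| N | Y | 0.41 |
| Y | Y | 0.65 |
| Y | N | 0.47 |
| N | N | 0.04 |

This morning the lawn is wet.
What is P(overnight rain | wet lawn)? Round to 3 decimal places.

P(wet lawn) = 0.04*0.92*0.71 + 0.41*0.92*0.29 + 0.47*0.08*0.71 + 0.65*0.08*0.29 = 0.026128 + 0.109388 + 0.026696 + 0.015080 = 0.177292
Of this, 0.041776 comes from 0.026696 + 0.015080 (the overnight rain=true cases).
P(overnight rain | wet lawn) = 0.041776 / 0.177292 ≈ 0.236

P(overnight rain | wet lawn) ≈ 0.236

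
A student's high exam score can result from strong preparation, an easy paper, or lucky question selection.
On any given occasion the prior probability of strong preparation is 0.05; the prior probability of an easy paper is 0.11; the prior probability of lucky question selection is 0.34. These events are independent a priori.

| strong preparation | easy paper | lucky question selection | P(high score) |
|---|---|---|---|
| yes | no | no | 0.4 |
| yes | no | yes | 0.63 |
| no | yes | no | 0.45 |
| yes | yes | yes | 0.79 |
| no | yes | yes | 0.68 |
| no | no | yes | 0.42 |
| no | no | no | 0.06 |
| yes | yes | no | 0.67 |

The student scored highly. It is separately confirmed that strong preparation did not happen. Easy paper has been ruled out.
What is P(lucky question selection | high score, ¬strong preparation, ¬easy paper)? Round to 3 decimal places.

Enumerate both values of lucky question selection and weight by the priors:
  P(high score | ¬strong preparation, ¬easy paper) = 0.06·0.66 + 0.42·0.34
        = 0.039600 + 0.142800 = 0.182400
Keeping only the lucky question selection-present terms gives 0.142800, so
  P(lucky question selection | high score, ¬strong preparation, ¬easy paper) = 0.142800 / 0.182400 ≈ 0.783

P(lucky question selection | high score, ¬strong preparation, ¬easy paper) ≈ 0.783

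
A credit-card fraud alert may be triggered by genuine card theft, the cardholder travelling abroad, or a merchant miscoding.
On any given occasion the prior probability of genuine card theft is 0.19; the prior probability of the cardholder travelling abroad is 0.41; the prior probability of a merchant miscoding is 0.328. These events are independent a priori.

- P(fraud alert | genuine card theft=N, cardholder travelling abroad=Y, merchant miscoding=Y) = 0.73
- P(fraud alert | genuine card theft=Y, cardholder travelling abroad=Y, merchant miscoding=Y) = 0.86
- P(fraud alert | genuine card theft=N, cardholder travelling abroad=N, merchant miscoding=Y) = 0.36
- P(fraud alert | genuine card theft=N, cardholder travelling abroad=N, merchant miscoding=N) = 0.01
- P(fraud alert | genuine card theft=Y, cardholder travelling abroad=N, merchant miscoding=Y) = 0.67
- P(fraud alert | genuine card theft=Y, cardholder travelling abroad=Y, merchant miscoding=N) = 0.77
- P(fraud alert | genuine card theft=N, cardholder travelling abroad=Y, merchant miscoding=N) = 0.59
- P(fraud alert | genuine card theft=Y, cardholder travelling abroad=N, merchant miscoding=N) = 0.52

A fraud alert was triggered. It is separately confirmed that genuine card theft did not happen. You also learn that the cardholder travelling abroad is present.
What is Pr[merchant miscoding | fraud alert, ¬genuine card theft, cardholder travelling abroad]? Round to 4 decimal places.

Pr[merchant miscoding | fraud alert, ¬genuine card theft, cardholder travelling abroad] ≈ 0.3765

P(fraud alert | ¬genuine card theft, cardholder travelling abroad) = 0.59×0.672 + 0.73×0.328 = 0.396480 + 0.239440 = 0.635920
The merchant miscoding-present share is 0.73×0.328 = 0.239440.
Hence the posterior is 0.239440/0.635920 ≈ 0.3765.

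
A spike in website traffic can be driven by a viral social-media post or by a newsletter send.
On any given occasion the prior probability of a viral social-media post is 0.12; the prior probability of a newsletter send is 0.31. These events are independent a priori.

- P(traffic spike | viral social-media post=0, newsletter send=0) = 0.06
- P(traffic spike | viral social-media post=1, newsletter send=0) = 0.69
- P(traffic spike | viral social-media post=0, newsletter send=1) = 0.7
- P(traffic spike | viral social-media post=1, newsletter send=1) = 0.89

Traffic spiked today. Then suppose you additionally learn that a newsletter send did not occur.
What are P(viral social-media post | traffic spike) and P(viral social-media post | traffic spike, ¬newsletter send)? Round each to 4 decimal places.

P(traffic spike) = 0.06·0.88·0.69 + 0.7·0.88·0.31 + 0.69·0.12·0.69 + 0.89·0.12·0.31 = 0.036432 + 0.190960 + 0.057132 + 0.033108 = 0.317632
Of this, 0.090240 comes from 0.057132 + 0.033108 (the viral social-media post=true cases).
So P(viral social-media post | traffic spike) = 0.090240/0.317632 ≈ 0.2841.

Now also conditioning on newsletter send≠true:
P(traffic spike | ¬newsletter send) = 0.06·0.88 + 0.69·0.12 = 0.052800 + 0.082800 = 0.135600
The viral social-media post-present share is 0.69·0.12 = 0.082800.
P(viral social-media post | traffic spike, ¬newsletter send) = 0.082800 / 0.135600 ≈ 0.6106

P(viral social-media post | traffic spike) ≈ 0.2841; P(viral social-media post | traffic spike, ¬newsletter send) ≈ 0.6106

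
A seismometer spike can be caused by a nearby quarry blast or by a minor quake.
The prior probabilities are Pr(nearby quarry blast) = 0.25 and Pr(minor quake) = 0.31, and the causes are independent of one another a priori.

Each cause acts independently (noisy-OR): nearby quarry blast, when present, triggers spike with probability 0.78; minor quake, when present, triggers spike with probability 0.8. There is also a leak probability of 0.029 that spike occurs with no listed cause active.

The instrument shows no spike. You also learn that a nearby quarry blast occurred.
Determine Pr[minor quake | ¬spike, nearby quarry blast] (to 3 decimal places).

Pr[minor quake | ¬spike, nearby quarry blast] ≈ 0.082

Under noisy-OR, P(spike | causes) = 1 − (1−0.029)·∏(1−qᵢ) over the active causes.
Sum P(¬spike|·) weighted by the priors over both values of minor quake:
  P(¬spike | nearby quarry blast) = 0.21362*0.69 + 0.042724*0.31
        = 0.147398 + 0.013244 = 0.160642
Keeping only the minor quake-present terms gives 0.013244, so
  P(minor quake | ¬spike, nearby quarry blast) = 0.013244 / 0.160642 ≈ 0.082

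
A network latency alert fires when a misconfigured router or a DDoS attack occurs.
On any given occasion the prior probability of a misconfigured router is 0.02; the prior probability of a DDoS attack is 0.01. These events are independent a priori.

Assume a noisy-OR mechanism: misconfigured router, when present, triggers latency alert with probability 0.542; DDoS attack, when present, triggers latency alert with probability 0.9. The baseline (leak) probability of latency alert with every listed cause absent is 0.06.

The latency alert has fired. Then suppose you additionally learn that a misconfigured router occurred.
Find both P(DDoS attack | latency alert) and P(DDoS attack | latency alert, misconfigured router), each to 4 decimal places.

Under noisy-OR, P(latency alert | causes) = 1 − (1−0.06)·∏(1−qᵢ) over the active causes.
For the numerator, keep only DDoS attack=true terms: 0.008879 + 0.000191 = 0.009070
The normalizing constant is 0.06*0.98*0.99 + 0.906*0.98*0.01 + 0.56948*0.02*0.99 + 0.956948*0.02*0.01 = 0.078558
Posterior = 0.009070 / 0.078558 ≈ 0.1155

Now also conditioning on misconfigured router=true:
P(latency alert | misconfigured router) = 0.56948·0.99 + 0.956948·0.01 = 0.563785 + 0.009569 = 0.573354
Of this, 0.009569 comes from 0.956948·0.01 (the DDoS attack=true cases).
So P(DDoS attack | latency alert, misconfigured router) = 0.009569/0.573354 ≈ 0.0167.
This is intercausal reasoning (explaining away): once misconfigured router accounts for the latency alert, DDoS attack becomes less likely.

P(DDoS attack | latency alert) ≈ 0.1155; P(DDoS attack | latency alert, misconfigured router) ≈ 0.0167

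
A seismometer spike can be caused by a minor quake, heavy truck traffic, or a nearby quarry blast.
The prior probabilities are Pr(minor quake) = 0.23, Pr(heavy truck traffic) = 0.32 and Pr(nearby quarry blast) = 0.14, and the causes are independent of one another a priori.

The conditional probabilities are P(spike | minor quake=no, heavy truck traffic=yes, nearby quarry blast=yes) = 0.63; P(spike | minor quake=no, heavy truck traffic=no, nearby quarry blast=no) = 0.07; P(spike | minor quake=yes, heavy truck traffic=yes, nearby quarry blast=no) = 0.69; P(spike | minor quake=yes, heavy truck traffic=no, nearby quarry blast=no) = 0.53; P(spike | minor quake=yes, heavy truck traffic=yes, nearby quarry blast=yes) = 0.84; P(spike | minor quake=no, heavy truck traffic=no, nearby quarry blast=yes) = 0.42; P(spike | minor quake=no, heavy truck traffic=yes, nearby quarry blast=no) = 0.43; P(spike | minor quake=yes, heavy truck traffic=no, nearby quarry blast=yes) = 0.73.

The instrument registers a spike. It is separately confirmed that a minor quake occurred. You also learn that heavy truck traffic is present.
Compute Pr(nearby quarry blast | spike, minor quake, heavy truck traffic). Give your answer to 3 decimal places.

For the numerator, keep only nearby quarry blast=true terms: 0.84*0.14 = 0.117600
The normalizing constant is 0.69*0.86 + 0.84*0.14 = 0.711000
Posterior = 0.117600 / 0.711000 ≈ 0.165

Pr(nearby quarry blast | spike, minor quake, heavy truck traffic) ≈ 0.165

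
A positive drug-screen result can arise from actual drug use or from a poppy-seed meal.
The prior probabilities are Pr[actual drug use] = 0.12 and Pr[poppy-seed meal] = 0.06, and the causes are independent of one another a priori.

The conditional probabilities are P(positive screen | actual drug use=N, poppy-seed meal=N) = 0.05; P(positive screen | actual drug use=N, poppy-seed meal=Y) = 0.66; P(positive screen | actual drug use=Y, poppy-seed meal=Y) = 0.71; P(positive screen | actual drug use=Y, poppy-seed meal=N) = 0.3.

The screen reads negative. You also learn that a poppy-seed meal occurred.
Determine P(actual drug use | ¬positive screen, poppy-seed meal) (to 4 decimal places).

P(actual drug use | ¬positive screen, poppy-seed meal) ≈ 0.1042

Sum P(¬positive screen|·) weighted by the priors over both values of actual drug use:
  P(¬positive screen | poppy-seed meal) = 0.34·0.88 + 0.29·0.12
        = 0.299200 + 0.034800 = 0.334000
The terms with actual drug use present sum to 0.034800, so
  P(actual drug use | ¬positive screen, poppy-seed meal) = 0.034800 / 0.334000 ≈ 0.1042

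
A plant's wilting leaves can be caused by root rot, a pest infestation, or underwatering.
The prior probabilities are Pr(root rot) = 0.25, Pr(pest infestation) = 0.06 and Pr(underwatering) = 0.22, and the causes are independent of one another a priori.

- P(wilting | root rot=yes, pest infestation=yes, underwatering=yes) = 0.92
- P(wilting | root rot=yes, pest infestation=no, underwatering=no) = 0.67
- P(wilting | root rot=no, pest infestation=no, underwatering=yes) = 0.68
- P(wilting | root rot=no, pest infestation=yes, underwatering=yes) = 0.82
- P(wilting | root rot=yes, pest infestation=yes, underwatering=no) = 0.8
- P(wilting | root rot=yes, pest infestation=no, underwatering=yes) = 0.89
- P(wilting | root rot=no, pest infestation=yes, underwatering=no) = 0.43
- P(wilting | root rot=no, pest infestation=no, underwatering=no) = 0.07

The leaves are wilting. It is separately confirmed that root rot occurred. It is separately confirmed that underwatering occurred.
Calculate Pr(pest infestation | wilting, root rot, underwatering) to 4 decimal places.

Pr(pest infestation | wilting, root rot, underwatering) ≈ 0.0619

Weight on pest infestation=true, given the evidence: 0.92·0.06 = 0.055200
Denominator P(wilting | root rot, underwatering): 0.89·0.94 + 0.92·0.06 = 0.891800
Posterior = 0.055200 / 0.891800 ≈ 0.0619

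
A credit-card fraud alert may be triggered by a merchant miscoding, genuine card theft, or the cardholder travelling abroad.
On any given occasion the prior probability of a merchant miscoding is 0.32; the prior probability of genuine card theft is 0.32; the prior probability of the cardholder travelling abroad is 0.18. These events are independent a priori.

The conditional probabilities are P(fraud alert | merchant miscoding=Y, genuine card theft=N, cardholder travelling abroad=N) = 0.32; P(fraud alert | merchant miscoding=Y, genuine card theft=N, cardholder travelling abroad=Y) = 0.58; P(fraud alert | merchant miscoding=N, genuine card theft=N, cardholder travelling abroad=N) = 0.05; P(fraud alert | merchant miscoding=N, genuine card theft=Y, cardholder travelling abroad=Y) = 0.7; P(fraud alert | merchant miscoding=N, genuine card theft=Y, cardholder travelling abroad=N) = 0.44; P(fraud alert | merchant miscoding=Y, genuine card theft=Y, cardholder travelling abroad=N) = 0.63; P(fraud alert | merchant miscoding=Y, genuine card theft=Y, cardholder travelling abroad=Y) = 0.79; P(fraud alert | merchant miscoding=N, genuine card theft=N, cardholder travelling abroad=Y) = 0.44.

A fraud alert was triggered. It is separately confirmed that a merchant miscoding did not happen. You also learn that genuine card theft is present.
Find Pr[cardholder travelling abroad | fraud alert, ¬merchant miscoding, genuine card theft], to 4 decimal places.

Numerator (weight on configurations with cardholder travelling abroad): 0.7*0.18 = 0.126000
Denominator P(fraud alert | ¬merchant miscoding, genuine card theft): 0.44*0.82 + 0.7*0.18 = 0.486800
P(cardholder travelling abroad | fraud alert, ¬merchant miscoding, genuine card theft) = 0.126000/0.486800 ≈ 0.2588

Pr[cardholder travelling abroad | fraud alert, ¬merchant miscoding, genuine card theft] ≈ 0.2588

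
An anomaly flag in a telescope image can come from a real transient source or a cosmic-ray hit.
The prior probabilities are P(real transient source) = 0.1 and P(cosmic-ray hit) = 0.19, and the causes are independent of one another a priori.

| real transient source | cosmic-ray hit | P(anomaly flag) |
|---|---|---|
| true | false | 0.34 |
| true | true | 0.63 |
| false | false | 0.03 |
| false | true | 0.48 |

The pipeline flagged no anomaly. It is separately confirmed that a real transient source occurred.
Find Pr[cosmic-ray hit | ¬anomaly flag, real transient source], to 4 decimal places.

By total probability over both values of cosmic-ray hit:
  P(¬anomaly flag | real transient source) = 0.66·0.81 + 0.37·0.19
        = 0.534600 + 0.070300 = 0.604900
Configurations with cosmic-ray hit contribute 0.070300, so
  P(cosmic-ray hit | ¬anomaly flag, real transient source) = 0.070300 / 0.604900 ≈ 0.1162

Pr[cosmic-ray hit | ¬anomaly flag, real transient source] ≈ 0.1162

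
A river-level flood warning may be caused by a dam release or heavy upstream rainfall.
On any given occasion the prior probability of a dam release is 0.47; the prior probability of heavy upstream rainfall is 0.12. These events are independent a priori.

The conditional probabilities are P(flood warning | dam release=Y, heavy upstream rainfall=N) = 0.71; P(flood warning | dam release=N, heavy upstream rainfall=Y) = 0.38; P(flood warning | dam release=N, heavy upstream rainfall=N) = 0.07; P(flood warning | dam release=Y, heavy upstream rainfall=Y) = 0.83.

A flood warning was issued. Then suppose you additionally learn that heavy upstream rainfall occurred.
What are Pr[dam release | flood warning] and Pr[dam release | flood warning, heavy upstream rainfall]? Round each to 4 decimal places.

P(flood warning) = 0.07×0.53×0.88 + 0.38×0.53×0.12 + 0.71×0.47×0.88 + 0.83×0.47×0.12 = 0.032648 + 0.024168 + 0.293656 + 0.046812 = 0.397284
The dam release-present share is 0.293656 + 0.046812 = 0.340468.
Hence the posterior is 0.340468/0.397284 ≈ 0.8570.

Now condition on the additional information:
P(flood warning | heavy upstream rainfall) = 0.38×0.53 + 0.83×0.47 = 0.201400 + 0.390100 = 0.591500
The dam release-present share is 0.83×0.47 = 0.390100.
P(dam release | flood warning, heavy upstream rainfall) = 0.390100 / 0.591500 ≈ 0.6595

Pr[dam release | flood warning] ≈ 0.8570; Pr[dam release | flood warning, heavy upstream rainfall] ≈ 0.6595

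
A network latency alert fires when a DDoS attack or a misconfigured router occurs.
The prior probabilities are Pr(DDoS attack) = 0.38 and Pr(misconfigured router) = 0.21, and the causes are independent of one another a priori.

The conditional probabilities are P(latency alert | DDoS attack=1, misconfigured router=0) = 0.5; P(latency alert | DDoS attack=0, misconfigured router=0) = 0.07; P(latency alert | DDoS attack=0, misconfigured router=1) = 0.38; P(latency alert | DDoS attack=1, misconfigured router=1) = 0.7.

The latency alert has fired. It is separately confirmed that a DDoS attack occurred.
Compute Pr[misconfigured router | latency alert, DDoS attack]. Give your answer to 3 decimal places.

Pr[misconfigured router | latency alert, DDoS attack] ≈ 0.271

Enumerate both values of misconfigured router and weight by the priors:
  P(latency alert | DDoS attack) = 0.5·0.79 + 0.7·0.21
        = 0.395000 + 0.147000 = 0.542000
Keeping only the misconfigured router-present terms gives 0.147000, so
  P(misconfigured router | latency alert, DDoS attack) = 0.147000 / 0.542000 ≈ 0.271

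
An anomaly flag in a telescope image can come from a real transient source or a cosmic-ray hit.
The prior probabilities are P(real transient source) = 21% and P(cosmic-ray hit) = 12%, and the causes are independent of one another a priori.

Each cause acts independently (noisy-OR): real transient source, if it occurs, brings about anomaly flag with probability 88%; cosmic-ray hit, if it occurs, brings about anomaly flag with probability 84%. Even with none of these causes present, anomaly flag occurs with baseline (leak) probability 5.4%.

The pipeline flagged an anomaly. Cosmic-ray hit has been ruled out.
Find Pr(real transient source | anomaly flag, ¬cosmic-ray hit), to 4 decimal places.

Under noisy-OR, P(anomaly flag | causes) = 1 − (1−0.054)·∏(1−qᵢ) over the active causes.
Sum P(anomaly flag|·) weighted by the priors over both values of real transient source:
  P(anomaly flag | ¬cosmic-ray hit) = 0.054·0.79 + 0.88648·0.21
        = 0.042660 + 0.186161 = 0.228821
The terms with real transient source present sum to 0.186161, so
  P(real transient source | anomaly flag, ¬cosmic-ray hit) = 0.186161 / 0.228821 ≈ 0.8136

Pr(real transient source | anomaly flag, ¬cosmic-ray hit) ≈ 0.8136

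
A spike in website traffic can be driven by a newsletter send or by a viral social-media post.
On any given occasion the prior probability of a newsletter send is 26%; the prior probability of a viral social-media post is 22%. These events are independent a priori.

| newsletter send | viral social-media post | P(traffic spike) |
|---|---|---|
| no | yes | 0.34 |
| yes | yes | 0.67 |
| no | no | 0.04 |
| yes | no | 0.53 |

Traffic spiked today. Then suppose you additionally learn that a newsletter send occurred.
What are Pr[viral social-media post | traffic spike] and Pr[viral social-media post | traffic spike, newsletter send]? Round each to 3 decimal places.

For the numerator, keep only viral social-media post=true terms: 0.055352 + 0.038324 = 0.093676
Denominator P(traffic spike): 0.04×0.74×0.78 + 0.34×0.74×0.22 + 0.53×0.26×0.78 + 0.67×0.26×0.22 = 0.224248
Posterior = 0.093676 / 0.224248 ≈ 0.418

Now condition on the additional information:
Weight on viral social-media post=true, given the evidence: 0.67*0.22 = 0.147400
Denominator P(traffic spike | newsletter send): 0.53*0.78 + 0.67*0.22 = 0.560800
Posterior = 0.147400 / 0.560800 ≈ 0.263

Pr[viral social-media post | traffic spike] ≈ 0.418; Pr[viral social-media post | traffic spike, newsletter send] ≈ 0.263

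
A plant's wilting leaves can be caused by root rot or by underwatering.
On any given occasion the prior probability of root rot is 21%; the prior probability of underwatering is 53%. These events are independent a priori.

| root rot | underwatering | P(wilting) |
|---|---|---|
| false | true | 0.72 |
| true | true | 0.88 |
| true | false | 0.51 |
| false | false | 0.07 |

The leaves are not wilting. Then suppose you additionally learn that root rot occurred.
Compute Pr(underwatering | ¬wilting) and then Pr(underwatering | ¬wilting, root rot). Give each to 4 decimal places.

Numerator (weight on configurations with underwatering): 0.117236 + 0.013356 = 0.130592
The normalizing constant is 0.93·0.79·0.47 + 0.28·0.79·0.53 + 0.49·0.21·0.47 + 0.12·0.21·0.53 = 0.524264
P(underwatering | ¬wilting) = 0.130592/0.524264 ≈ 0.2491

Now condition on the additional information:
Numerator (weight on configurations with underwatering): 0.12*0.53 = 0.063600
The normalizing constant is 0.49*0.47 + 0.12*0.53 = 0.293900
Posterior = 0.063600 / 0.293900 ≈ 0.2164

Pr(underwatering | ¬wilting) ≈ 0.2491; Pr(underwatering | ¬wilting, root rot) ≈ 0.2164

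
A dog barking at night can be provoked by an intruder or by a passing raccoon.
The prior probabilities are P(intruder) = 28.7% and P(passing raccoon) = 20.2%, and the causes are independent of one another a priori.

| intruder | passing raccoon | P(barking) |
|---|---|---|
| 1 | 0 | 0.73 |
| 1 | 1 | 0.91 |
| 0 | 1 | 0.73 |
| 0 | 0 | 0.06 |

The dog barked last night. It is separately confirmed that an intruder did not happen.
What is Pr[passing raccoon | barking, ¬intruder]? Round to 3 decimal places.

For the numerator, keep only passing raccoon=true terms: 0.73×0.202 = 0.147460
The normalizing constant is 0.06×0.798 + 0.73×0.202 = 0.195340
Posterior = 0.147460 / 0.195340 ≈ 0.755

Pr[passing raccoon | barking, ¬intruder] ≈ 0.755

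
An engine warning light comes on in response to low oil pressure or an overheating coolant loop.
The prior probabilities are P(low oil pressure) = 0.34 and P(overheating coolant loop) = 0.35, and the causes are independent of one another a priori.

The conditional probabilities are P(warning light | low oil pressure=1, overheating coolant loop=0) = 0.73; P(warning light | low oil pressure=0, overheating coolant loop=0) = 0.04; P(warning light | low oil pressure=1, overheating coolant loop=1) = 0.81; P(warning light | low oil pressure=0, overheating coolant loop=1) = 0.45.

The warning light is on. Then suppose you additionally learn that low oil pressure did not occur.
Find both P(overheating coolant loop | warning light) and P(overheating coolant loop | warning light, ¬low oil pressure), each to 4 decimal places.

P(warning light) = 0.04·0.66·0.65 + 0.45·0.66·0.35 + 0.73·0.34·0.65 + 0.81·0.34·0.35 = 0.017160 + 0.103950 + 0.161330 + 0.096390 = 0.378830
The overheating coolant loop-present share is 0.103950 + 0.096390 = 0.200340.
P(overheating coolant loop | warning light) = 0.200340 / 0.378830 ≈ 0.5288

Now condition on the additional information:
By total probability over both values of overheating coolant loop:
  P(warning light | ¬low oil pressure) = 0.04*0.65 + 0.45*0.35
        = 0.026000 + 0.157500 = 0.183500
Keeping only the overheating coolant loop-present terms gives 0.157500, so
  P(overheating coolant loop | warning light, ¬low oil pressure) = 0.157500 / 0.183500 ≈ 0.8583

P(overheating coolant loop | warning light) ≈ 0.5288; P(overheating coolant loop | warning light, ¬low oil pressure) ≈ 0.8583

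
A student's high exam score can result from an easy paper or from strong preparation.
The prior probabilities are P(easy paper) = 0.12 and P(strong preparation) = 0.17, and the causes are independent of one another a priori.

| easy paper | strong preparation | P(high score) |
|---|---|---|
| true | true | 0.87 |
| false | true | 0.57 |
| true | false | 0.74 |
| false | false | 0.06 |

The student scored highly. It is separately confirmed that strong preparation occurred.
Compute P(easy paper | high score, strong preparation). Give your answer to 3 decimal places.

By total probability over both values of easy paper:
  P(high score | strong preparation) = 0.57·0.88 + 0.87·0.12
        = 0.501600 + 0.104400 = 0.606000
Keeping only the easy paper-present terms gives 0.104400, so
  P(easy paper | high score, strong preparation) = 0.104400 / 0.606000 ≈ 0.172

P(easy paper | high score, strong preparation) ≈ 0.172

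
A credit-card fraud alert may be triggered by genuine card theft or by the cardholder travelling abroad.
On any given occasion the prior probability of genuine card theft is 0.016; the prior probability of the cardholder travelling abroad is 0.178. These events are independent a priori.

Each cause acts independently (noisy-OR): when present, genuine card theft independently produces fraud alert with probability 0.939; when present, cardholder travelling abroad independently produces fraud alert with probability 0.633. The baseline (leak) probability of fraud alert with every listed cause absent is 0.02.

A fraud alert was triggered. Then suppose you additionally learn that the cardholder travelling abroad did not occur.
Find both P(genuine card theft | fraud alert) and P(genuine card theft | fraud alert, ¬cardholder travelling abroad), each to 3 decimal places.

P(genuine card theft | fraud alert) ≈ 0.106; P(genuine card theft | fraud alert, ¬cardholder travelling abroad) ≈ 0.433

Under noisy-OR, P(fraud alert | causes) = 1 − (1−0.02)·∏(1−qᵢ) over the active causes.
Sum P(fraud alert|·) weighted by the priors over the 4 (genuine card theft, cardholder travelling abroad) configurations:
  P(fraud alert) = 0.02·0.984·0.822 + 0.64034·0.984·0.178 + 0.94022·0.016·0.822 + 0.978061·0.016·0.178
        = 0.016177 + 0.112157 + 0.012366 + 0.002786 = 0.143486
Keeping only the genuine card theft-present terms gives 0.015152, so
  P(genuine card theft | fraud alert) = 0.015152 / 0.143486 ≈ 0.106

Now condition on the additional information:
Numerator (weight on configurations with genuine card theft): 0.94022×0.016 = 0.015044
The normalizing constant is 0.02×0.984 + 0.94022×0.016 = 0.034724
Posterior = 0.015044 / 0.034724 ≈ 0.433
Ruling out cardholder travelling abroad raises the posterior on genuine card theft — the flip side of explaining away.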